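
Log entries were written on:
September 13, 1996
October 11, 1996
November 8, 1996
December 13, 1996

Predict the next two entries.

Gaps: 28, 28, 35 days — a mix of 28 and 35. Every date is a Friday.
Each is the 2nd Friday of its month.
2nd Friday of January 1997: January 10, 1997.
February 1997 — 2nd Friday is February 14, 1997.

January 10, 1997; February 14, 1997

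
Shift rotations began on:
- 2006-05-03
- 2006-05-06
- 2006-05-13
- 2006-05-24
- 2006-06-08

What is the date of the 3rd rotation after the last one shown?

2006-08-16

Intervals are 3, 7, 11, 15 days — an arithmetic progression with common difference 4.
Next gap: 19 days. 2006-06-08 + 19 days = 2006-06-27.
Next gap: 23 days. 2006-06-27 + 23 days = 2006-07-20.
Next gap: 27 days. 2006-07-20 + 27 days = 2006-08-16.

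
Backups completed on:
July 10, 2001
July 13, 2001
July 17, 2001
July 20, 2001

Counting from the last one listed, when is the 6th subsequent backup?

August 10, 2001

Every event lands on a Tuesday or Friday (gaps cycle 3, 4, 3).
So the schedule is: every Tuesday and Friday.
The following Tuesday is July 24, 2001.
Next Friday: July 27, 2001.
Next Tuesday: July 31, 2001.
The following Friday is August 3, 2001.
Next Tuesday: August 7, 2001.
The following Friday is August 10, 2001.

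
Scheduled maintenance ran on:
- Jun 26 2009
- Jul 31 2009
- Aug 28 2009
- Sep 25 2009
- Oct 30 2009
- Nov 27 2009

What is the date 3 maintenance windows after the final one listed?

These are Fridays with 35, 28, 28, 35, 28-day gaps.
Each is the final Friday of its month — Jul 31 2009 is past the 28th, so '4th Friday' doesn't fit.
December 2009 ends with Friday Dec 25 2009.
January 2010 ends with Friday Jan 29 2010.
Last Friday of February 2010: Feb 26 2010.

Feb 26 2010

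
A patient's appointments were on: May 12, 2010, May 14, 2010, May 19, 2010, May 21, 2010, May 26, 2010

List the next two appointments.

May 28, 2010; June 2, 2010

Gaps: 2, 5, 2, 5 days — not constant, but cyclic with period 2.
The events fall on every Wednesday and Friday.
Next Friday: May 28, 2010.
The following Wednesday is June 2, 2010.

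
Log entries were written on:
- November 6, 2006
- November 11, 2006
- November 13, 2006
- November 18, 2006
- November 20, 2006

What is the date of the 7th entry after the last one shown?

The gap pattern 5, 2, 5, 2 repeats every 2 events.
These are the Mondays and Saturdays of each week.
Next Saturday: November 25, 2006.
The following Monday is November 27, 2006.
The following Saturday is December 2, 2006.
The following Monday is December 4, 2006.
The following Saturday is December 9, 2006.
The following Monday is December 11, 2006.
Next Saturday: December 16, 2006.

December 16, 2006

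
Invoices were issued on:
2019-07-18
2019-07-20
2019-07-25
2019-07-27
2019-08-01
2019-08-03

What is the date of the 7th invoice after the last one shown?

Gaps: 2, 5, 2, 5, 2 days — not constant, but cyclic with period 2.
The events fall on every Thursday and Saturday.
Next Thursday: 2019-08-08.
The following Saturday is 2019-08-10.
The following Thursday is 2019-08-15.
The following Saturday is 2019-08-17.
Next Thursday: 2019-08-22.
The following Saturday is 2019-08-24.
Next Thursday: 2019-08-29.

2019-08-29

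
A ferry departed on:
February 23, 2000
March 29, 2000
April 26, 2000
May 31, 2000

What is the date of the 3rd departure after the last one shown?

These are Wednesdays with 35, 28, 35-day gaps.
Each is the final Wednesday of its month — March 29, 2000 is past the 28th, so '4th Wednesday' doesn't fit.
Last Wednesday of June 2000: June 28, 2000.
Last Wednesday of July 2000: July 26, 2000.
Last Wednesday of August 2000: August 30, 2000.

August 30, 2000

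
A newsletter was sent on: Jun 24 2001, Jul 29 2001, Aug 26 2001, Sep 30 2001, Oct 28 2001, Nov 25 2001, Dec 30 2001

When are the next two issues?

Jan 27 2002, Feb 24 2002

All Sundays; the gaps (35, 28, 35, 28, 28, 35) vary with month length.
This is the last Sunday of each month.
Last Sunday of January 2002: Jan 27 2002.
Last Sunday of February 2002: Feb 24 2002.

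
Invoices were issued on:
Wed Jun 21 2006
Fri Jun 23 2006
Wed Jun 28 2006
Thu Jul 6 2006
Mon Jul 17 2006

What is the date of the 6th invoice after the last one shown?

Thu Nov 23 2006

Gaps: 2, 5, 8, 11 days — each gap is 3 larger than the previous one.
Next gap: 14 days. Mon Jul 17 2006 + 14 days = Mon Jul 31 2006.
Next gap: 17 days. Mon Jul 31 2006 + 17 days = Thu Aug 17 2006.
Next gap: 20 days. Thu Aug 17 2006 + 20 days = Wed Sep 6 2006.
Next gap: 23 days. Wed Sep 6 2006 + 23 days = Fri Sep 29 2006.
Next gap: 26 days. Fri Sep 29 2006 + 26 days = Wed Oct 25 2006.
Next gap: 29 days. Wed Oct 25 2006 + 29 days = Thu Nov 23 2006.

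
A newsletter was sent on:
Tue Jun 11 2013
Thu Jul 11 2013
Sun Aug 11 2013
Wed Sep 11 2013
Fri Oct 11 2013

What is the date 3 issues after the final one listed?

The day-of-month is always 11 (30, 31, 31, 30 days between events).
So this recurs on the 11th of each month.
Next: November 2013 → Mon Nov 11 2013.
Next: December 2013 → Wed Dec 11 2013.
January 2014: Sat Jan 11 2014.

Sat Jan 11 2014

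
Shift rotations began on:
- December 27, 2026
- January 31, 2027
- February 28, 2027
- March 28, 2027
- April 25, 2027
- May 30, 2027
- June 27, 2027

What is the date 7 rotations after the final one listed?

All Sundays; the gaps (35, 28, 28, 28, 35, 28) vary with month length.
This is the last Sunday of each month.
Last Sunday of July 2027: July 25, 2027.
August 2027 ends with Sunday August 29, 2027.
September 2027 ends with Sunday September 26, 2027.
Last Sunday of October 2027: October 31, 2027.
November 2027 ends with Sunday November 28, 2027.
December 2027 ends with Sunday December 26, 2027.
Last Sunday of January 2028: January 30, 2028.

January 30, 2028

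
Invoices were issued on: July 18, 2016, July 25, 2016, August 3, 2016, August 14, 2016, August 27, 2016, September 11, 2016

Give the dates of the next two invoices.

September 28, 2016; October 17, 2016

Intervals are 7, 9, 11, 13, 15 days — an arithmetic progression with common difference 2.
Next gap: 17 days. September 11, 2016 + 17 days = September 28, 2016.
Next gap: 19 days. September 28, 2016 + 19 days = October 17, 2016.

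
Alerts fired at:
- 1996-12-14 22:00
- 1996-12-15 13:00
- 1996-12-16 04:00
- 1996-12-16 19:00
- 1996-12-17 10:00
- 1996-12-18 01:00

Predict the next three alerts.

1996-12-18 16:00, 1996-12-19 07:00, 1996-12-19 22:00

Spacing: 15, 15, 15, 15, 15 h — constant 15 h.
1996-12-18 01:00 + 15 h = 1996-12-18 16:00.
1996-12-18 16:00 + 15 h = 1996-12-19 07:00.
1996-12-19 07:00 + 15 h = 1996-12-19 22:00.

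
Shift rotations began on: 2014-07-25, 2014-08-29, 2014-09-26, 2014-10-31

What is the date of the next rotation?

Every date is a Friday; gaps 35, 28, 35 days.
Each is the last Friday of its month (at least one falls on the 29th or later, ruling out '4th Friday').
Last Friday of November 2014: 2014-11-28.

2014-11-28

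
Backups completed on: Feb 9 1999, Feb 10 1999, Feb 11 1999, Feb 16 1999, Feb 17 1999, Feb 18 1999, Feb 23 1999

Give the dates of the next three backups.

Every event lands on a Tuesday or Wednesday or Thursday (gaps cycle 1, 1, 5, 1, 1, 5).
So the schedule is: every Tuesday, Wednesday and Thursday.
The following Wednesday is Feb 24 1999.
Next Thursday: Feb 25 1999.
The following Tuesday is Mar 2 1999.

Feb 24 1999, Feb 25 1999, Mar 2 1999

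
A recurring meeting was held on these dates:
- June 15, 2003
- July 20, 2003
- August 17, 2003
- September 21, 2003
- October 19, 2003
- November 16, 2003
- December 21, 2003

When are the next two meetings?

Gaps: 35, 28, 35, 28, 28, 35 days — a mix of 28 and 35. Every date is a Sunday.
Each is the 3rd Sunday of its month.
3rd Sunday of January 2004: January 18, 2004.
February 2004 — 3rd Sunday is February 15, 2004.

January 18, 2004; February 15, 2004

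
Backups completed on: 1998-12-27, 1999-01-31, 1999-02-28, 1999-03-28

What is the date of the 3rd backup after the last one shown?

Every date is a Sunday; gaps 35, 28, 28 days.
Each is the last Sunday of its month (at least one falls on the 29th or later, ruling out '4th Sunday').
Last Sunday of April 1999: 1999-04-25.
Last Sunday of May 1999: 1999-05-30.
June 1999 ends with Sunday 1999-06-27.

1999-06-27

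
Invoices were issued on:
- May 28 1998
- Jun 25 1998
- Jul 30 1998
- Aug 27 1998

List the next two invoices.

Sep 24 1998, Oct 29 1998

These are Thursdays with 28, 35, 28-day gaps.
Each is the final Thursday of its month — Jul 30 1998 is past the 28th, so '4th Thursday' doesn't fit.
September 1998 ends with Thursday Sep 24 1998.
Last Thursday of October 1998: Oct 29 1998.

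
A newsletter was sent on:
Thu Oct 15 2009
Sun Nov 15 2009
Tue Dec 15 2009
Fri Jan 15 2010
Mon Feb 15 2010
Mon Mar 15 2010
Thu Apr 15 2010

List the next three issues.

The day-of-month is always 15 (31, 30, 31, 31, 28, 31 days between events).
So this recurs on the 15th of each month.
May 2010: Sat May 15 2010.
June 2010: Tue Jun 15 2010.
July 2010: Thu Jul 15 2010.

Sat May 15 2010, Tue Jun 15 2010, Thu Jul 15 2010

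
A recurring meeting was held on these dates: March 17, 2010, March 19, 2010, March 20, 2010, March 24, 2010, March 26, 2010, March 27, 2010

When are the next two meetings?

March 31, 2010; April 2, 2010

Gaps: 2, 1, 4, 2, 1 days — not constant, but cyclic with period 3.
The events fall on every Wednesday, Friday and Saturday.
The following Wednesday is March 31, 2010.
The following Friday is April 2, 2010.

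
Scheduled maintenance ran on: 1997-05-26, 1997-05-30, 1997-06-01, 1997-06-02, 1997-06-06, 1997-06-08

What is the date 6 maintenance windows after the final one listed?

Every event lands on a Monday or Friday or Sunday (gaps cycle 4, 2, 1, 4, 2).
So the schedule is: every Monday, Friday and Sunday.
Next Monday: 1997-06-09.
The following Friday is 1997-06-13.
The following Sunday is 1997-06-15.
The following Monday is 1997-06-16.
The following Friday is 1997-06-20.
Next Sunday: 1997-06-22.

1997-06-22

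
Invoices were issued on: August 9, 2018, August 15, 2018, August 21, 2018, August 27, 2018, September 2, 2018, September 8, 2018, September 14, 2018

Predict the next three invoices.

September 20, 2018; September 26, 2018; October 2, 2018

The spacing is 6, 6, 6, 6, 6, 6 days — always 6 days.
September 14, 2018 + 6 days = September 20, 2018.
September 20, 2018 + 6 days = September 26, 2018.
September 26, 2018 + 6 days = October 2, 2018.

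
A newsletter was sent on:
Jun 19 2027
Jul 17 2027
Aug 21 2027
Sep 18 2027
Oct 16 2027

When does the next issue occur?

Gaps: 28, 35, 28, 28 days — a mix of 28 and 35. Every date is a Saturday.
Each is the 3rd Saturday of its month.
3rd Saturday of November 2027: Nov 20 2027.

Nov 20 2027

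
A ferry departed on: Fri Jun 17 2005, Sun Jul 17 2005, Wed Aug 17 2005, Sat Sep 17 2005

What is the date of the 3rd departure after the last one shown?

Gaps: 30, 31, 31 days — not constant. Every event is on the 17th of the month.
Pattern: the 17th of each month.
October 2005: Mon Oct 17 2005.
Next: November 2005 → Thu Nov 17 2005.
Next: December 2005 → Sat Dec 17 2005.

Sat Dec 17 2005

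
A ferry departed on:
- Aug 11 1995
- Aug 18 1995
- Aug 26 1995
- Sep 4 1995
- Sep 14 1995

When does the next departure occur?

Sep 25 1995

Gaps: 7, 8, 9, 10 days — each gap is 1 larger than the previous one.
Next gap: 11 days. Sep 14 1995 + 11 days = Sep 25 1995.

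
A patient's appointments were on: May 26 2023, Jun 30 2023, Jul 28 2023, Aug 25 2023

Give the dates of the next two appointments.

These are Fridays with 35, 28, 28-day gaps.
Each is the final Friday of its month — Jun 30 2023 is past the 28th, so '4th Friday' doesn't fit.
September 2023 ends with Friday Sep 29 2023.
October 2023 ends with Friday Oct 27 2023.

Sep 29 2023, Oct 27 2023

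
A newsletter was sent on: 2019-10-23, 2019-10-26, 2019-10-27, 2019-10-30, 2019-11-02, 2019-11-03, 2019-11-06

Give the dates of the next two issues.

2019-11-09, 2019-11-10

The gap pattern 3, 1, 3, 3, 1, 3 repeats every 3 events.
These are the Wednesdays, Saturdays and Sundays of each week.
Next Saturday: 2019-11-09.
Next Sunday: 2019-11-10.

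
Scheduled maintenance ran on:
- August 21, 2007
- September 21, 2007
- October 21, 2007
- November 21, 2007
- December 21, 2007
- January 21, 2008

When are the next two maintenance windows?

Gaps: 31, 30, 31, 30, 31 days — not constant. Every event is on the 21st of the month.
Pattern: the 21st of each month.
February 2008: February 21, 2008.
March 2008: March 21, 2008.

February 21, 2008; March 21, 2008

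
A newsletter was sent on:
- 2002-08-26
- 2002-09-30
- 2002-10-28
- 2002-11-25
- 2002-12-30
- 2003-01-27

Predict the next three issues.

All Mondays; the gaps (35, 28, 28, 35, 28) vary with month length.
This is the last Monday of each month.
February 2003 ends with Monday 2003-02-24.
Last Monday of March 2003: 2003-03-31.
Last Monday of April 2003: 2003-04-28.

2003-02-24, 2003-03-31, 2003-04-28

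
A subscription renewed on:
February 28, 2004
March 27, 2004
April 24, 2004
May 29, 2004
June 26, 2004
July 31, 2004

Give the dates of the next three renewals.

August 28, 2004; September 25, 2004; October 30, 2004

These are Saturdays with 28, 28, 35, 28, 35-day gaps.
Each is the final Saturday of its month — May 29, 2004 is past the 28th, so '4th Saturday' doesn't fit.
August 2004 ends with Saturday August 28, 2004.
September 2004 ends with Saturday September 25, 2004.
October 2004 ends with Saturday October 30, 2004.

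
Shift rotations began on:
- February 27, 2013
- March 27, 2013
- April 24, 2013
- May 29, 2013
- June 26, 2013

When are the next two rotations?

July 31, 2013; August 28, 2013

All Wednesdays; the gaps (28, 28, 35, 28) vary with month length.
This is the last Wednesday of each month.
Last Wednesday of July 2013: July 31, 2013.
Last Wednesday of August 2013: August 28, 2013.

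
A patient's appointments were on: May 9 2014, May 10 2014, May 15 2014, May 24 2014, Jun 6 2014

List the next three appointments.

Jun 23 2014, Jul 14 2014, Aug 8 2014

Intervals are 1, 5, 9, 13 days — an arithmetic progression with common difference 4.
Next gap: 17 days. Jun 6 2014 + 17 days = Jun 23 2014.
Next gap: 21 days. Jun 23 2014 + 21 days = Jul 14 2014.
Next gap: 25 days. Jul 14 2014 + 25 days = Aug 8 2014.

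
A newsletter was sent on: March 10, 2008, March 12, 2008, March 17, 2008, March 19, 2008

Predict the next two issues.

Every event lands on a Monday or Wednesday (gaps cycle 2, 5, 2).
So the schedule is: every Monday and Wednesday.
Next Monday: March 24, 2008.
The following Wednesday is March 26, 2008.

March 24, 2008; March 26, 2008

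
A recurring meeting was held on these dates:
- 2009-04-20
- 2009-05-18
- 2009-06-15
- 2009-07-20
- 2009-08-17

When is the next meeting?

2009-09-21

These are Mondays at 28- or 35-day spacing (28, 28, 35, 28).
The pattern: 3rd Monday of the month.
September 2009 — 3rd Monday is 2009-09-21.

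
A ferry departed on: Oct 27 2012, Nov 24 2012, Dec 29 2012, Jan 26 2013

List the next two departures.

Feb 23 2013, Mar 30 2013

These are Saturdays with 28, 35, 28-day gaps.
Each is the final Saturday of its month — Dec 29 2012 is past the 28th, so '4th Saturday' doesn't fit.
February 2013 ends with Saturday Feb 23 2013.
Last Saturday of March 2013: Mar 30 2013.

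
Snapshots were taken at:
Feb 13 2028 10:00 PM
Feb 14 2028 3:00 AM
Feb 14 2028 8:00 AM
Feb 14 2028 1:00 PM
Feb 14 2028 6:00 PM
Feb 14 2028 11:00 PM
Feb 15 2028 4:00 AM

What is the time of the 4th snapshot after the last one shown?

Feb 16 2028 12:00 AM

Spacing: 5, 5, 5, 5, 5, 5 h — constant 5 h.
Feb 15 2028 4:00 AM + 5 h = Feb 15 2028 9:00 AM.
Feb 15 2028 9:00 AM + 5 h = Feb 15 2028 2:00 PM.
Feb 15 2028 2:00 PM + 5 h = Feb 15 2028 7:00 PM.
Feb 15 2028 7:00 PM + 5 h = Feb 16 2028 12:00 AM.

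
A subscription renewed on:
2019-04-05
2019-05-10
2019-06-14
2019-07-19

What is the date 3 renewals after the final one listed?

2019-11-01

Every event comes 35 days after the last (35, 35, 35).
2019-07-19 + 35 days = 2019-08-23.
2019-08-23 + 35 days = 2019-09-27.
2019-09-27 + 35 days = 2019-11-01.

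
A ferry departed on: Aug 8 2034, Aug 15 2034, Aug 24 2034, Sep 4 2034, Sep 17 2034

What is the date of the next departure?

Oct 2 2034

The spacing grows by 2 each time: 7, 9, 11, 13 days.
Next gap: 15 days. Sep 17 2034 + 15 days = Oct 2 2034.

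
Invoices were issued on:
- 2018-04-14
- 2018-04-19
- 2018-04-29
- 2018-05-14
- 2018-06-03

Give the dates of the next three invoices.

2018-06-28, 2018-07-28, 2018-09-01

Gaps: 5, 10, 15, 20 days — each gap is 5 larger than the previous one.
Next gap: 25 days. 2018-06-03 + 25 days = 2018-06-28.
Next gap: 30 days. 2018-06-28 + 30 days = 2018-07-28.
Next gap: 35 days. 2018-07-28 + 35 days = 2018-09-01.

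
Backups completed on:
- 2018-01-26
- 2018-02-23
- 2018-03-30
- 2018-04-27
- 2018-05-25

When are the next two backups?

2018-06-29, 2018-07-27

Every date is a Friday; gaps 28, 35, 28, 28 days.
Each is the last Friday of its month (at least one falls on the 29th or later, ruling out '4th Friday').
Last Friday of June 2018: 2018-06-29.
July 2018 ends with Friday 2018-07-27.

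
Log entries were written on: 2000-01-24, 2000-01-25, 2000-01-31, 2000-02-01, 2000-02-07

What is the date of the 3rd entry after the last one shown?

Gaps: 1, 6, 1, 6 days — not constant, but cyclic with period 2.
The events fall on every Monday and Tuesday.
Next Tuesday: 2000-02-08.
The following Monday is 2000-02-14.
The following Tuesday is 2000-02-15.

2000-02-15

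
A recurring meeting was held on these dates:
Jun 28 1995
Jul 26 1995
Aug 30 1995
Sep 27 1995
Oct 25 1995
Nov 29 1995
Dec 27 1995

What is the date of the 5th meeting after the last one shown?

May 29 1996

Every date is a Wednesday; gaps 28, 35, 28, 28, 35, 28 days.
Each is the last Wednesday of its month (at least one falls on the 29th or later, ruling out '4th Wednesday').
January 1996 ends with Wednesday Jan 31 1996.
Last Wednesday of February 1996: Feb 28 1996.
March 1996 ends with Wednesday Mar 27 1996.
April 1996 ends with Wednesday Apr 24 1996.
Last Wednesday of May 1996: May 29 1996.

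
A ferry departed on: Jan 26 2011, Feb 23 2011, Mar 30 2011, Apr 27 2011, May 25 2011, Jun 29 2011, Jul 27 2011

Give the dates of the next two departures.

These are Wednesdays with 28, 35, 28, 28, 35, 28-day gaps.
Each is the final Wednesday of its month — Mar 30 2011 is past the 28th, so '4th Wednesday' doesn't fit.
Last Wednesday of August 2011: Aug 31 2011.
Last Wednesday of September 2011: Sep 28 2011.

Aug 31 2011, Sep 28 2011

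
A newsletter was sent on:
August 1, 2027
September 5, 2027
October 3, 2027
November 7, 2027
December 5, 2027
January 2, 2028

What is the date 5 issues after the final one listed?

These are Sundays at 28- or 35-day spacing (35, 28, 35, 28, 28).
The pattern: 1st Sunday of the month.
February 2028 — 1st Sunday is February 6, 2028.
March 2028 — 1st Sunday is March 5, 2028.
1st Sunday of April 2028: April 2, 2028.
1st Sunday of May 2028: May 7, 2028.
1st Sunday of June 2028: June 4, 2028.

June 4, 2028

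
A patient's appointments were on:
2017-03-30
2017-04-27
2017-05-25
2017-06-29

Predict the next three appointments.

2017-07-27, 2017-08-31, 2017-09-28

All Thursdays; the gaps (28, 28, 35) vary with month length.
This is the last Thursday of each month.
July 2017 ends with Thursday 2017-07-27.
Last Thursday of August 2017: 2017-08-31.
Last Thursday of September 2017: 2017-09-28.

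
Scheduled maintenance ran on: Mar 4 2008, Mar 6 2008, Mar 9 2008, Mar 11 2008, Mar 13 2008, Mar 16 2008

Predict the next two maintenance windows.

Mar 18 2008, Mar 20 2008

Every event lands on a Tuesday or Thursday or Sunday (gaps cycle 2, 3, 2, 2, 3).
So the schedule is: every Tuesday, Thursday and Sunday.
Next Tuesday: Mar 18 2008.
Next Thursday: Mar 20 2008.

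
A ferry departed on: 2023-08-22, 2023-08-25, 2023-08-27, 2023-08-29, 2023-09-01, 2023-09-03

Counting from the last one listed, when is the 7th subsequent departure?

2023-09-19

Every event lands on a Tuesday or Friday or Sunday (gaps cycle 3, 2, 2, 3, 2).
So the schedule is: every Tuesday, Friday and Sunday.
The following Tuesday is 2023-09-05.
The following Friday is 2023-09-08.
Next Sunday: 2023-09-10.
The following Tuesday is 2023-09-12.
Next Friday: 2023-09-15.
Next Sunday: 2023-09-17.
Next Tuesday: 2023-09-19.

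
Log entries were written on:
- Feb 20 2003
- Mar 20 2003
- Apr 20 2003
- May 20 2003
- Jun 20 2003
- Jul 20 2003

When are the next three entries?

Gaps: 28, 31, 30, 31, 30 days — not constant. Every event is on the 20th of the month.
Pattern: the 20th of each month.
Next: August 2003 → Aug 20 2003.
September 2003: Sep 20 2003.
Next: October 2003 → Oct 20 2003.

Aug 20 2003, Sep 20 2003, Oct 20 2003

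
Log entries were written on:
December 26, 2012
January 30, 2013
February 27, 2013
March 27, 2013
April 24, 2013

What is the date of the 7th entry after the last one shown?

These are Wednesdays with 35, 28, 28, 28-day gaps.
Each is the final Wednesday of its month — January 30, 2013 is past the 28th, so '4th Wednesday' doesn't fit.
Last Wednesday of May 2013: May 29, 2013.
June 2013 ends with Wednesday June 26, 2013.
July 2013 ends with Wednesday July 31, 2013.
Last Wednesday of August 2013: August 28, 2013.
Last Wednesday of September 2013: September 25, 2013.
Last Wednesday of October 2013: October 30, 2013.
Last Wednesday of November 2013: November 27, 2013.

November 27, 2013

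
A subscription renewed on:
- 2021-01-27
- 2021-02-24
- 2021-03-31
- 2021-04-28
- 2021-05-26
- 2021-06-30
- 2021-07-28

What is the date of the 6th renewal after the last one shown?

Every date is a Wednesday; gaps 28, 35, 28, 28, 35, 28 days.
Each is the last Wednesday of its month (at least one falls on the 29th or later, ruling out '4th Wednesday').
August 2021 ends with Wednesday 2021-08-25.
Last Wednesday of September 2021: 2021-09-29.
Last Wednesday of October 2021: 2021-10-27.
November 2021 ends with Wednesday 2021-11-24.
December 2021 ends with Wednesday 2021-12-29.
Last Wednesday of January 2022: 2022-01-26.

2022-01-26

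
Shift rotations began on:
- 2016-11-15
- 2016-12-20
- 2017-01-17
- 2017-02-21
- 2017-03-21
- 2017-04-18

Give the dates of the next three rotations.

All dates are Tuesdays, 35, 28, 35, 28, 28 days apart.
Specifically, the 3rd Tuesday of each month.
3rd Tuesday of May 2017: 2017-05-16.
June 2017 — 3rd Tuesday is 2017-06-20.
July 2017 — 3rd Tuesday is 2017-07-18.

2017-05-16, 2017-06-20, 2017-07-18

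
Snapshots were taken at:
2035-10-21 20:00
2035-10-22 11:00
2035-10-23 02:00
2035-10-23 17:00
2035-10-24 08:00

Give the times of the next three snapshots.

The interval is a steady 15 hours (15, 15, 15, 15).
2035-10-24 08:00 + 15 h = 2035-10-24 23:00.
2035-10-24 23:00 + 15 h = 2035-10-25 14:00.
2035-10-25 14:00 + 15 h = 2035-10-26 05:00.

2035-10-24 23:00, 2035-10-25 14:00, 2035-10-26 05:00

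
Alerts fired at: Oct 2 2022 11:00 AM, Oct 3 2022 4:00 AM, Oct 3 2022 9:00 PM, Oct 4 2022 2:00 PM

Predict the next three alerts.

Spacing: 17, 17, 17 h — constant 17 h.
Oct 4 2022 2:00 PM + 17 h = Oct 5 2022 7:00 AM.
Oct 5 2022 7:00 AM + 17 h = Oct 6 2022 12:00 AM.
Oct 6 2022 12:00 AM + 17 h = Oct 6 2022 5:00 PM.

Oct 5 2022 7:00 AM, Oct 6 2022 12:00 AM, Oct 6 2022 5:00 PM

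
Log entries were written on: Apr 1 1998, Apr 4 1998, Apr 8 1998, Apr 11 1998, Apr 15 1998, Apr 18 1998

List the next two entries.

Apr 22 1998, Apr 25 1998

Gaps: 3, 4, 3, 4, 3 days — not constant, but cyclic with period 2.
The events fall on every Wednesday and Saturday.
The following Wednesday is Apr 22 1998.
The following Saturday is Apr 25 1998.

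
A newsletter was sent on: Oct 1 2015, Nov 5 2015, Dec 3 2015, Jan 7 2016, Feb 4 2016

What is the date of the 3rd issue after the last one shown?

These are Thursdays at 28- or 35-day spacing (35, 28, 35, 28).
The pattern: 1st Thursday of the month.
March 2016 — 1st Thursday is Mar 3 2016.
April 2016 — 1st Thursday is Apr 7 2016.
May 2016 — 1st Thursday is May 5 2016.

May 5 2016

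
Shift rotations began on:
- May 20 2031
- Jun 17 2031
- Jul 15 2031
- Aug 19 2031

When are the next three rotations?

Sep 16 2031, Oct 21 2031, Nov 18 2031

These are Tuesdays at 28- or 35-day spacing (28, 28, 35).
The pattern: 3rd Tuesday of the month.
3rd Tuesday of September 2031: Sep 16 2031.
3rd Tuesday of October 2031: Oct 21 2031.
3rd Tuesday of November 2031: Nov 18 2031.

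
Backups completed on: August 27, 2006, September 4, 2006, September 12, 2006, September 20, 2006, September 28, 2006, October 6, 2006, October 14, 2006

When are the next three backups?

October 22, 2006; October 30, 2006; November 7, 2006

Gaps between consecutive events: 8, 8, 8, 8, 8, 8 days — a constant 8-day interval.
October 14, 2006 + 8 days = October 22, 2006.
October 22, 2006 + 8 days = October 30, 2006.
October 30, 2006 + 8 days = November 7, 2006.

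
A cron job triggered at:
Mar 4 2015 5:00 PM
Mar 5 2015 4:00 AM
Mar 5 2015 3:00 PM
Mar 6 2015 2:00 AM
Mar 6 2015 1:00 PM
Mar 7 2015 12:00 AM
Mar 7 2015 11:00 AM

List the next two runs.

The interval is a steady 11 hours (11, 11, 11, 11, 11, 11).
Mar 7 2015 11:00 AM + 11 h = Mar 7 2015 10:00 PM.
Mar 7 2015 10:00 PM + 11 h = Mar 8 2015 9:00 AM.

Mar 7 2015 10:00 PM, Mar 8 2015 9:00 AM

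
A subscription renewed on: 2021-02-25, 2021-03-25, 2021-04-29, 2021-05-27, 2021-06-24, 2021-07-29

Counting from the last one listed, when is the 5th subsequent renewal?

Every date is a Thursday; gaps 28, 35, 28, 28, 35 days.
Each is the last Thursday of its month (at least one falls on the 29th or later, ruling out '4th Thursday').
August 2021 ends with Thursday 2021-08-26.
Last Thursday of September 2021: 2021-09-30.
October 2021 ends with Thursday 2021-10-28.
Last Thursday of November 2021: 2021-11-25.
December 2021 ends with Thursday 2021-12-30.

2021-12-30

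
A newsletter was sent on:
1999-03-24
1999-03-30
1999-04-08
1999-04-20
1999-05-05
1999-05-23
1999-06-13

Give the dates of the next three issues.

Intervals are 6, 9, 12, 15, 18, 21 days — an arithmetic progression with common difference 3.
Next gap: 24 days. 1999-06-13 + 24 days = 1999-07-07.
Next gap: 27 days. 1999-07-07 + 27 days = 1999-08-03.
Next gap: 30 days. 1999-08-03 + 30 days = 1999-09-02.

1999-07-07, 1999-08-03, 1999-09-02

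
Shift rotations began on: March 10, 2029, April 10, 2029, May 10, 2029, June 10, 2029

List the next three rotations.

The day-of-month is always 10 (31, 30, 31 days between events).
So this recurs on the 10th of each month.
Next: July 2029 → July 10, 2029.
Next: August 2029 → August 10, 2029.
September 2029: September 10, 2029.

July 10, 2029; August 10, 2029; September 10, 2029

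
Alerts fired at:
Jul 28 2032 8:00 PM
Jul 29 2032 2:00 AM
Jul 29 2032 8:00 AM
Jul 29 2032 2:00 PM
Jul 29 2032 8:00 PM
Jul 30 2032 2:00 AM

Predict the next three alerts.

Jul 30 2032 8:00 AM, Jul 30 2032 2:00 PM, Jul 30 2032 8:00 PM

The interval is a steady 6 hours (6, 6, 6, 6, 6).
Jul 30 2032 2:00 AM + 6 h = Jul 30 2032 8:00 AM.
Jul 30 2032 8:00 AM + 6 h = Jul 30 2032 2:00 PM.
Jul 30 2032 2:00 PM + 6 h = Jul 30 2032 8:00 PM.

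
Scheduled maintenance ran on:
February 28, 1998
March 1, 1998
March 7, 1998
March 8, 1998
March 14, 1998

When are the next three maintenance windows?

March 15, 1998; March 21, 1998; March 22, 1998

Every event lands on a Saturday or Sunday (gaps cycle 1, 6, 1, 6).
So the schedule is: every Saturday and Sunday.
Next Sunday: March 15, 1998.
The following Saturday is March 21, 1998.
Next Sunday: March 22, 1998.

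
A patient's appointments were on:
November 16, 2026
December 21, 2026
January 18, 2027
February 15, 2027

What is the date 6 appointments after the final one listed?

August 16, 2027

Gaps: 35, 28, 28 days — a mix of 28 and 35. Every date is a Monday.
Each is the 3rd Monday of its month.
March 2027 — 3rd Monday is March 15, 2027.
April 2027 — 3rd Monday is April 19, 2027.
3rd Monday of May 2027: May 17, 2027.
3rd Monday of June 2027: June 21, 2027.
3rd Monday of July 2027: July 19, 2027.
August 2027 — 3rd Monday is August 16, 2027.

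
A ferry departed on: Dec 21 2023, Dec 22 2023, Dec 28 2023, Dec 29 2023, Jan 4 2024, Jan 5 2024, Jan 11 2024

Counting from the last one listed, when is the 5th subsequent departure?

The gap pattern 1, 6, 1, 6, 1, 6 repeats every 2 events.
These are the Thursdays and Fridays of each week.
The following Friday is Jan 12 2024.
Next Thursday: Jan 18 2024.
The following Friday is Jan 19 2024.
Next Thursday: Jan 25 2024.
The following Friday is Jan 26 2024.

Jan 26 2024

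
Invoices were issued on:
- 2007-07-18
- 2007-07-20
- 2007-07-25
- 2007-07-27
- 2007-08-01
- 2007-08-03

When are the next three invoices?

2007-08-08, 2007-08-10, 2007-08-15

The gap pattern 2, 5, 2, 5, 2 repeats every 2 events.
These are the Wednesdays and Fridays of each week.
Next Wednesday: 2007-08-08.
Next Friday: 2007-08-10.
The following Wednesday is 2007-08-15.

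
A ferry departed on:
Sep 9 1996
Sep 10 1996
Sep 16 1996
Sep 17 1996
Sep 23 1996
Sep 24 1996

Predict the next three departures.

Every event lands on a Monday or Tuesday (gaps cycle 1, 6, 1, 6, 1).
So the schedule is: every Monday and Tuesday.
The following Monday is Sep 30 1996.
The following Tuesday is Oct 1 1996.
Next Monday: Oct 7 1996.

Sep 30 1996, Oct 1 1996, Oct 7 1996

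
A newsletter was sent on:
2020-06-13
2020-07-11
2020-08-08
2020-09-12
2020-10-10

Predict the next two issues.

2020-11-14, 2020-12-12

Gaps: 28, 28, 35, 28 days — a mix of 28 and 35. Every date is a Saturday.
Each is the 2nd Saturday of its month.
November 2020 — 2nd Saturday is 2020-11-14.
2nd Saturday of December 2020: 2020-12-12.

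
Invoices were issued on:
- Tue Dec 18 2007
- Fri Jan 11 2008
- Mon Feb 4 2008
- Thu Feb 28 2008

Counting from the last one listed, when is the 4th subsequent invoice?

The spacing is 24, 24, 24 days — always 24 days.
Thu Feb 28 2008 + 24 days = Sun Mar 23 2008.
Sun Mar 23 2008 + 24 days = Wed Apr 16 2008.
Wed Apr 16 2008 + 24 days = Sat May 10 2008.
Sat May 10 2008 + 24 days = Tue Jun 3 2008.

Tue Jun 3 2008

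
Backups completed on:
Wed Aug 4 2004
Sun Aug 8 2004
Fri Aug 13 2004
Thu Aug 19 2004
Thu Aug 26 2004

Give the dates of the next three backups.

The spacing grows by 1 each time: 4, 5, 6, 7 days.
Next gap: 8 days. Thu Aug 26 2004 + 8 days = Fri Sep 3 2004.
Next gap: 9 days. Fri Sep 3 2004 + 9 days = Sun Sep 12 2004.
Next gap: 10 days. Sun Sep 12 2004 + 10 days = Wed Sep 22 2004.

Fri Sep 3 2004, Sun Sep 12 2004, Wed Sep 22 2004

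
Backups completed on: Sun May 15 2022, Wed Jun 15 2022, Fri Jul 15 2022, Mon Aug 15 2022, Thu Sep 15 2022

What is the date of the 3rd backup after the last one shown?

Thu Dec 15 2022

Gaps: 31, 30, 31, 31 days — not constant. Every event is on the 15th of the month.
Pattern: the 15th of each month.
October 2022: Sat Oct 15 2022.
November 2022: Tue Nov 15 2022.
Next: December 2022 → Thu Dec 15 2022.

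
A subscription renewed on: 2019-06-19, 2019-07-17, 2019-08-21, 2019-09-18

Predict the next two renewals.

2019-10-16, 2019-11-20

These are Wednesdays at 28- or 35-day spacing (28, 35, 28).
The pattern: 3rd Wednesday of the month.
3rd Wednesday of October 2019: 2019-10-16.
3rd Wednesday of November 2019: 2019-11-20.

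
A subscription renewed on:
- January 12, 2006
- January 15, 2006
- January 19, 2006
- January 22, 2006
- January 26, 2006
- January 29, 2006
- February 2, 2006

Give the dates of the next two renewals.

February 5, 2006; February 9, 2006

Every event lands on a Thursday or Sunday (gaps cycle 3, 4, 3, 4, 3, 4).
So the schedule is: every Thursday and Sunday.
Next Sunday: February 5, 2006.
The following Thursday is February 9, 2006.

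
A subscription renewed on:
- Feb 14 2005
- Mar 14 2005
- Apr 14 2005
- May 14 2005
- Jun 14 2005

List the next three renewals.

Gaps: 28, 31, 30, 31 days — not constant. Every event is on the 14th of the month.
Pattern: the 14th of each month.
July 2005: Jul 14 2005.
Next: August 2005 → Aug 14 2005.
Next: September 2005 → Sep 14 2005.

Jul 14 2005, Aug 14 2005, Sep 14 2005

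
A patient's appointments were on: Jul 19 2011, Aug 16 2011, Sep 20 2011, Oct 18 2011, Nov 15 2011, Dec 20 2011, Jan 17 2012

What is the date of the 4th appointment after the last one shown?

Gaps: 28, 35, 28, 28, 35, 28 days — a mix of 28 and 35. Every date is a Tuesday.
Each is the 3rd Tuesday of its month.
February 2012 — 3rd Tuesday is Feb 21 2012.
March 2012 — 3rd Tuesday is Mar 20 2012.
April 2012 — 3rd Tuesday is Apr 17 2012.
May 2012 — 3rd Tuesday is May 15 2012.

May 15 2012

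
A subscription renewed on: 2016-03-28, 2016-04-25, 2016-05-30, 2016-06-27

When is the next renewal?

Every date is a Monday; gaps 28, 35, 28 days.
Each is the last Monday of its month (at least one falls on the 29th or later, ruling out '4th Monday').
July 2016 ends with Monday 2016-07-25.

2016-07-25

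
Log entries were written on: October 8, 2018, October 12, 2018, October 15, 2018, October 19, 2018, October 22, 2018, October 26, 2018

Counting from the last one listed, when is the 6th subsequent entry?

The gap pattern 4, 3, 4, 3, 4 repeats every 2 events.
These are the Mondays and Fridays of each week.
The following Monday is October 29, 2018.
The following Friday is November 2, 2018.
Next Monday: November 5, 2018.
Next Friday: November 9, 2018.
Next Monday: November 12, 2018.
The following Friday is November 16, 2018.

November 16, 2018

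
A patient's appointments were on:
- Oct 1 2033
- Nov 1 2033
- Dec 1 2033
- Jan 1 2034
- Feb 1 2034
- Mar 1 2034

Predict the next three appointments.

Gaps: 31, 30, 31, 31, 28 days — not constant. Every event is on the 1st of the month.
Pattern: the 1st of each month.
April 2034: Apr 1 2034.
Next: May 2034 → May 1 2034.
Next: June 2034 → Jun 1 2034.

Apr 1 2034, May 1 2034, Jun 1 2034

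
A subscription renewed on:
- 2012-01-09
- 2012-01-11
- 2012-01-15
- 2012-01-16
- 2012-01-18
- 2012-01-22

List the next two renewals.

Gaps: 2, 4, 1, 2, 4 days — not constant, but cyclic with period 3.
The events fall on every Monday, Wednesday and Sunday.
Next Monday: 2012-01-23.
The following Wednesday is 2012-01-25.

2012-01-23, 2012-01-25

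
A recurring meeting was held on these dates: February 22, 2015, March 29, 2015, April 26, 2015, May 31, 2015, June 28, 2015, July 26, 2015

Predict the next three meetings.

August 30, 2015; September 27, 2015; October 25, 2015

All Sundays; the gaps (35, 28, 35, 28, 28) vary with month length.
This is the last Sunday of each month.
Last Sunday of August 2015: August 30, 2015.
Last Sunday of September 2015: September 27, 2015.
October 2015 ends with Sunday October 25, 2015.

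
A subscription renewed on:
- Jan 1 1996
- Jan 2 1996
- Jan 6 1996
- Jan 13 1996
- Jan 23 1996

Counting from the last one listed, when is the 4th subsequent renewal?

Apr 2 1996

Gaps: 1, 4, 7, 10 days — each gap is 3 larger than the previous one.
Next gap: 13 days. Jan 23 1996 + 13 days = Feb 5 1996.
Next gap: 16 days. Feb 5 1996 + 16 days = Feb 21 1996.
Next gap: 19 days. Feb 21 1996 + 19 days = Mar 11 1996.
Next gap: 22 days. Mar 11 1996 + 22 days = Apr 2 1996.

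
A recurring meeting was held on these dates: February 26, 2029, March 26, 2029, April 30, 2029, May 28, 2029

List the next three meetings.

June 25, 2029; July 30, 2029; August 27, 2029

All Mondays; the gaps (28, 35, 28) vary with month length.
This is the last Monday of each month.
Last Monday of June 2029: June 25, 2029.
Last Monday of July 2029: July 30, 2029.
August 2029 ends with Monday August 27, 2029.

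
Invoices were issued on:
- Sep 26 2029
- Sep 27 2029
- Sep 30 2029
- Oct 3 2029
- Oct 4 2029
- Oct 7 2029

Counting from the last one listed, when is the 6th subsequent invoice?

Every event lands on a Wednesday or Thursday or Sunday (gaps cycle 1, 3, 3, 1, 3).
So the schedule is: every Wednesday, Thursday and Sunday.
Next Wednesday: Oct 10 2029.
The following Thursday is Oct 11 2029.
The following Sunday is Oct 14 2029.
The following Wednesday is Oct 17 2029.
Next Thursday: Oct 18 2029.
The following Sunday is Oct 21 2029.

Oct 21 2029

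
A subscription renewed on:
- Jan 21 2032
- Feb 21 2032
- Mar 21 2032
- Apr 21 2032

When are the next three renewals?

Gaps: 31, 29, 31 days — not constant. Every event is on the 21st of the month.
Pattern: the 21st of each month.
May 2032: May 21 2032.
June 2032: Jun 21 2032.
Next: July 2032 → Jul 21 2032.

May 21 2032, Jun 21 2032, Jul 21 2032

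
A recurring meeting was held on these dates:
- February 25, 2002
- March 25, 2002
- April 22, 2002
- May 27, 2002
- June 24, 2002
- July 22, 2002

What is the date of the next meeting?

August 26, 2002

All dates are Mondays, 28, 28, 35, 28, 28 days apart.
Specifically, the 4th Monday of each month.
August 2002 — 4th Monday is August 26, 2002.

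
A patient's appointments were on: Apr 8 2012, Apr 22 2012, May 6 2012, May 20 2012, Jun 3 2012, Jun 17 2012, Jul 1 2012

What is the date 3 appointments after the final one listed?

Aug 12 2012

Every event comes 14 days after the last (14, 14, 14, 14, 14, 14).
Jul 1 2012 + 14 days = Jul 15 2012.
Jul 15 2012 + 14 days = Jul 29 2012.
Jul 29 2012 + 14 days = Aug 12 2012.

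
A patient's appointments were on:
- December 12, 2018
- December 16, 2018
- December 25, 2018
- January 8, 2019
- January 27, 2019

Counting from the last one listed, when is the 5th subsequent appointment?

July 16, 2019

The spacing grows by 5 each time: 4, 9, 14, 19 days.
Next gap: 24 days. January 27, 2019 + 24 days = February 20, 2019.
Next gap: 29 days. February 20, 2019 + 29 days = March 21, 2019.
Next gap: 34 days. March 21, 2019 + 34 days = April 24, 2019.
Next gap: 39 days. April 24, 2019 + 39 days = June 2, 2019.
Next gap: 44 days. June 2, 2019 + 44 days = July 16, 2019.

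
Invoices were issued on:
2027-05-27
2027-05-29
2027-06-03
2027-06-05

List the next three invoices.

Gaps: 2, 5, 2 days — not constant, but cyclic with period 2.
The events fall on every Thursday and Saturday.
The following Thursday is 2027-06-10.
Next Saturday: 2027-06-12.
The following Thursday is 2027-06-17.

2027-06-10, 2027-06-12, 2027-06-17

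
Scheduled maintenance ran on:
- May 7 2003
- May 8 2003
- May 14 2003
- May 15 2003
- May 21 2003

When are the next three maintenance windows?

May 22 2003, May 28 2003, May 29 2003

The gap pattern 1, 6, 1, 6 repeats every 2 events.
These are the Wednesdays and Thursdays of each week.
The following Thursday is May 22 2003.
The following Wednesday is May 28 2003.
The following Thursday is May 29 2003.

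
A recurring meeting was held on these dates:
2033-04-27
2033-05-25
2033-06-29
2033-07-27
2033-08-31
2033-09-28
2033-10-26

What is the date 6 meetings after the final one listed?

These are Wednesdays with 28, 35, 28, 35, 28, 28-day gaps.
Each is the final Wednesday of its month — 2033-06-29 is past the 28th, so '4th Wednesday' doesn't fit.
Last Wednesday of November 2033: 2033-11-30.
Last Wednesday of December 2033: 2033-12-28.
Last Wednesday of January 2034: 2034-01-25.
Last Wednesday of February 2034: 2034-02-22.
Last Wednesday of March 2034: 2034-03-29.
Last Wednesday of April 2034: 2034-04-26.

2034-04-26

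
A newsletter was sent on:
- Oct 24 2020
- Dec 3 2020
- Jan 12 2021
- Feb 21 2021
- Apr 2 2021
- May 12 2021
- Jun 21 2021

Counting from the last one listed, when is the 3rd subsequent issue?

Gaps between consecutive events: 40, 40, 40, 40, 40, 40 days — a constant 40-day interval.
Jun 21 2021 + 40 days = Jul 31 2021.
Jul 31 2021 + 40 days = Sep 9 2021.
Sep 9 2021 + 40 days = Oct 19 2021.

Oct 19 2021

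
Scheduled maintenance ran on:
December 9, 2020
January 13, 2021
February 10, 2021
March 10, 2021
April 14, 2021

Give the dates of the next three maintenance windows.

May 12, 2021; June 9, 2021; July 14, 2021

Gaps: 35, 28, 28, 35 days — a mix of 28 and 35. Every date is a Wednesday.
Each is the 2nd Wednesday of its month.
2nd Wednesday of May 2021: May 12, 2021.
June 2021 — 2nd Wednesday is June 9, 2021.
July 2021 — 2nd Wednesday is July 14, 2021.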